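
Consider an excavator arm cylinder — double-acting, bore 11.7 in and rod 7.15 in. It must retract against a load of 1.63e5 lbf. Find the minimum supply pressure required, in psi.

P ≈ 2420 psi

Rod-side annular area A_ann = π/4 × (11.7² − 7.15²) = 67.36 in^2
Retraction: pressure acts on the annular area.
P = F / A = 1.63e5 lbf / A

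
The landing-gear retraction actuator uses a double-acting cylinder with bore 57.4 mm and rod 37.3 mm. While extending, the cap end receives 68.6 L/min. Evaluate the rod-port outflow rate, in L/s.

Cap-side area A_cap = π/4 × (57.4 mm)² = 2588 mm^2
Rod-side annular area A_ann = π/4 × (57.4² − 37.3²) = 1495 mm^2
Piston speed v = Q_in/A_cap; rod-end outflow Q_out = v × A_ann = Q_in × A_ann/A_cap.

Q_out ≈ 0.661 L/s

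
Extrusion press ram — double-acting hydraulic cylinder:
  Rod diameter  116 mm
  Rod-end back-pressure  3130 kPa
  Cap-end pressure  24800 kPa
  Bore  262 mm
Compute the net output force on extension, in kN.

Cap-side area A_cap = π/4 × (262 mm)² = 53910 mm^2
Rod-side annular area A_ann = π/4 × (262² − 116²) = 43340 mm^2
Net thrust = P_cap·A_cap − P_rod·A_ann = 1337 kN − 135.7 kN

F ≈ 1200 kN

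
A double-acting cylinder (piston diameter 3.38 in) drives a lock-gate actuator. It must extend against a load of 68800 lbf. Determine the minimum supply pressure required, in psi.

P ≈ 7670 psi

Cap-side area A_cap = π/4 × (3.38 in)² = 8.973 in^2
P = F / A = 68800 lbf / A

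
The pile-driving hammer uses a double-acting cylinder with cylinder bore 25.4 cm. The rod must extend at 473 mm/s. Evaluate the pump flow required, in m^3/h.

Cap-side area A_cap = π/4 × (25.4 cm)² = 506.7 cm^2
Q = A × v

Q ≈ 86.3 m^3/h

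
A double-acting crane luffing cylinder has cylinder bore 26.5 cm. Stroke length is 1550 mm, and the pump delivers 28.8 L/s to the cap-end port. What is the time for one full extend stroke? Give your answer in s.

Cap-side area A_cap = π/4 × (26.5 cm)² = 551.5 cm^2
Swept volume V = A × L; t = V / Q = A·L / Q

t ≈ 2.97 s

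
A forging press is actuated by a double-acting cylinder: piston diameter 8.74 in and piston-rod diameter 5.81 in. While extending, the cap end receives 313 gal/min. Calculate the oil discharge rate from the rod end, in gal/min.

Q_out ≈ 175 gal/min

Cap-side area A_cap = π/4 × (8.74 in)² = 59.99 in^2
Rod-side annular area A_ann = π/4 × (8.74² − 5.81²) = 33.48 in^2
Piston speed v = Q_in/A_cap; rod-end outflow Q_out = v × A_ann = Q_in × A_ann/A_cap.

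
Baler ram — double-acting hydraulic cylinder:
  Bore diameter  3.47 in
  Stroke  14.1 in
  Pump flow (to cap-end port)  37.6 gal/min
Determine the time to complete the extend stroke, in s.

t ≈ 0.921 s

Cap-side area A_cap = π/4 × (3.47 in)² = 9.457 in^2
Swept volume V = A × L; t = V / Q = A·L / Q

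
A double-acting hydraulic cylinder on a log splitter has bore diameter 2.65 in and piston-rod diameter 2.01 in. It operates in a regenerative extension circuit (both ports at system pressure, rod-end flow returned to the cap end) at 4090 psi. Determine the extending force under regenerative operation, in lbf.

F ≈ 13000 lbf

With equal pressure on both faces, forces on the annular region cancel; the net push is pressure × rod cross-section.
Rod cross-section A_rod = π/4 × (2.01 in)² = 3.173 in^2
F = P × A_rod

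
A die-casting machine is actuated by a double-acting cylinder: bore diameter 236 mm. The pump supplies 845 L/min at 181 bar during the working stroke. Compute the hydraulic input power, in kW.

W ≈ 255 kW

Hydraulic power = P × Q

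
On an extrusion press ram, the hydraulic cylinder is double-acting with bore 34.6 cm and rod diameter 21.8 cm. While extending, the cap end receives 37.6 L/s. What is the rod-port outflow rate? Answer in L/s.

Q_out ≈ 22.7 L/s

Cap-side area A_cap = π/4 × (34.6 cm)² = 940.2 cm^2
Rod-side annular area A_ann = π/4 × (34.6² − 21.8²) = 567.0 cm^2
Piston speed v = Q_in/A_cap; rod-end outflow Q_out = v × A_ann = Q_in × A_ann/A_cap.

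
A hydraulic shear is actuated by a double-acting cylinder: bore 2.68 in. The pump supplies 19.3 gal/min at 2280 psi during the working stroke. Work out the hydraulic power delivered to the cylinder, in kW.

Hydraulic power = P × Q

W ≈ 19.1 kW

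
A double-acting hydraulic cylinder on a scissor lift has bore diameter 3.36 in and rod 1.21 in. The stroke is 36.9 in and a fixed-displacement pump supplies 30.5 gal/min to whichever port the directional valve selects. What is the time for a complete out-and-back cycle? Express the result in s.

t ≈ 5.21 s

Cap-side area A_cap = π/4 × (3.36 in)² = 8.867 in^2
Rod-side annular area A_ann = π/4 × (3.36² − 1.21²) = 7.717 in^2
t_ext = A_cap·L/Q = 2.786 s
t_ret = A_ann·L/Q = 2.425 s
t_cycle = t_ext + t_ret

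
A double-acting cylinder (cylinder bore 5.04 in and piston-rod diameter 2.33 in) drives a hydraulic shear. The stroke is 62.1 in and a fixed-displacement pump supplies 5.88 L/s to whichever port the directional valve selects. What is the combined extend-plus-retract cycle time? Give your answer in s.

Cap-side area A_cap = π/4 × (5.04 in)² = 19.95 in^2
Rod-side annular area A_ann = π/4 × (5.04² − 2.33²) = 15.69 in^2
t_ext = A_cap·L/Q = 3.453 s
t_ret = A_ann·L/Q = 2.715 s
t_cycle = t_ext + t_ret

t ≈ 6.17 s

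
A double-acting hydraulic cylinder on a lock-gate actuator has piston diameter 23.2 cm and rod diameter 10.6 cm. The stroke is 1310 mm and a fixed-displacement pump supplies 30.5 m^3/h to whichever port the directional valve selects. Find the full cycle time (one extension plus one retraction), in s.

t ≈ 11.7 s

Cap-side area A_cap = π/4 × (23.2 cm)² = 422.7 cm^2
Rod-side annular area A_ann = π/4 × (23.2² − 10.6²) = 334.5 cm^2
t_ext = A_cap·L/Q = 6.536 s
t_ret = A_ann·L/Q = 5.172 s
t_cycle = t_ext + t_ret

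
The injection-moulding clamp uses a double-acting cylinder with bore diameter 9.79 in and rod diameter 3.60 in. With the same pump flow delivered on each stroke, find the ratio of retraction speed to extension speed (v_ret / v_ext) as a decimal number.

Cap-side area A_cap = π/4 × (9.79 in)² = 75.28 in^2
Rod-side annular area A_ann = π/4 × (9.79² − 3.60²) = 65.10 in^2
For equal Q, v ∝ 1/A, so v_ret/v_ext = A_cap/A_ann.

v_ret/v_ext ≈ 1.16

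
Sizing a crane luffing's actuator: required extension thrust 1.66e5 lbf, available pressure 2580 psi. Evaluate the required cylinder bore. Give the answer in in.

D ≈ 9.05 in

Extension force acts on the full piston face: F = P × (π/4)D².
D = √(4F / (πP)) = √(4 × 1.66e5 lbf / (π × 2580 psi))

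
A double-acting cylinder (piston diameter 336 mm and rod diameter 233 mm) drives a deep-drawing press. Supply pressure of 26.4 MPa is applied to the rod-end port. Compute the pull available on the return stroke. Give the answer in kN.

F ≈ 1220 kN

Rod-side annular area A_ann = π/4 × (336² − 233²) = 46030 mm^2
On retraction the pressure acts on the annular area (bore minus rod).
F = P × A_ann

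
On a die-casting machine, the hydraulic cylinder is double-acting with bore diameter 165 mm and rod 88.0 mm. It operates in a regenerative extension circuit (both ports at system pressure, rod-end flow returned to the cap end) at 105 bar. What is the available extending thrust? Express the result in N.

F ≈ 63900 N

With equal pressure on both faces, forces on the annular region cancel; the net push is pressure × rod cross-section.
Rod cross-section A_rod = π/4 × (88.0 mm)² = 6082 mm^2
F = P × A_rod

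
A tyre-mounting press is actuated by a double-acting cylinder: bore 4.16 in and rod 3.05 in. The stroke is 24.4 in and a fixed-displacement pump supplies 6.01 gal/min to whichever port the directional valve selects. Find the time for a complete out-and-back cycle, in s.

Cap-side area A_cap = π/4 × (4.16 in)² = 13.59 in^2
Rod-side annular area A_ann = π/4 × (4.16² − 3.05²) = 6.286 in^2
t_ext = A_cap·L/Q = 14.33 s
t_ret = A_ann·L/Q = 6.628 s
t_cycle = t_ext + t_ret

t ≈ 21.0 s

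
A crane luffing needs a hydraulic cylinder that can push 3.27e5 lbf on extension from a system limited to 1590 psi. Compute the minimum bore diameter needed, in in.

D ≈ 16.2 in

Extension force acts on the full piston face: F = P × (π/4)D².
D = √(4F / (πP)) = √(4 × 3.27e5 lbf / (π × 1590 psi))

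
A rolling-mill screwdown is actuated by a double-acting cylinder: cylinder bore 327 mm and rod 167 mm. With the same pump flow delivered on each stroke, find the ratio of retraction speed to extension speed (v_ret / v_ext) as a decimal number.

v_ret/v_ext ≈ 1.35

Cap-side area A_cap = π/4 × (327 mm)² = 83980 mm^2
Rod-side annular area A_ann = π/4 × (327² − 167²) = 62080 mm^2
For equal Q, v ∝ 1/A, so v_ret/v_ext = A_cap/A_ann.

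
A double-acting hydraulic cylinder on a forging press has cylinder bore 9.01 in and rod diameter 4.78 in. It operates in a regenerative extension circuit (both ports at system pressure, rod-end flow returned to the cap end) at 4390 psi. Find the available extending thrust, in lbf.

With equal pressure on both faces, forces on the annular region cancel; the net push is pressure × rod cross-section.
Rod cross-section A_rod = π/4 × (4.78 in)² = 17.95 in^2
F = P × A_rod

F ≈ 78800 lbf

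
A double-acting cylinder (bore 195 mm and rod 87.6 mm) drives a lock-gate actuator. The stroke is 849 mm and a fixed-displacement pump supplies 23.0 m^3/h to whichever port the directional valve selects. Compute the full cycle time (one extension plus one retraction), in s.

Cap-side area A_cap = π/4 × (195 mm)² = 29860 mm^2
Rod-side annular area A_ann = π/4 × (195² − 87.6²) = 23840 mm^2
t_ext = A_cap·L/Q = 3.969 s
t_ret = A_ann·L/Q = 3.168 s
t_cycle = t_ext + t_ret

t ≈ 7.14 s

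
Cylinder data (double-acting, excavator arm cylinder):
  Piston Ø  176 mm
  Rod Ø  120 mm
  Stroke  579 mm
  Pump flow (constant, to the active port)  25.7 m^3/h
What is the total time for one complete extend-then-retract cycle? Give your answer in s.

Cap-side area A_cap = π/4 × (176 mm)² = 24330 mm^2
Rod-side annular area A_ann = π/4 × (176² − 120²) = 13020 mm^2
t_ext = A_cap·L/Q = 1.973 s
t_ret = A_ann·L/Q = 1.056 s
t_cycle = t_ext + t_ret

t ≈ 3.03 s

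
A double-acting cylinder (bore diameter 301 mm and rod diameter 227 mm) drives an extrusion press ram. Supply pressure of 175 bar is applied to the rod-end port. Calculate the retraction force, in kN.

F ≈ 537 kN

Rod-side annular area A_ann = π/4 × (301² − 227²) = 30690 mm^2
On retraction the pressure acts on the annular area (bore minus rod).
F = P × A_ann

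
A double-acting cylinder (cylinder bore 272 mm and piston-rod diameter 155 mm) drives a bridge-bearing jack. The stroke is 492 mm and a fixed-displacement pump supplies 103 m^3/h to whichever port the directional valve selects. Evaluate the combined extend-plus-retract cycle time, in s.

t ≈ 1.67 s

Cap-side area A_cap = π/4 × (272 mm)² = 58110 mm^2
Rod-side annular area A_ann = π/4 × (272² − 155²) = 39240 mm^2
t_ext = A_cap·L/Q = 0.9992 s
t_ret = A_ann·L/Q = 0.6747 s
t_cycle = t_ext + t_ret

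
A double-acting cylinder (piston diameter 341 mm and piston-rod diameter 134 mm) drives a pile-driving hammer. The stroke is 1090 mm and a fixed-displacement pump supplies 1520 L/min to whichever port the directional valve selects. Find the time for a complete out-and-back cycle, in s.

Cap-side area A_cap = π/4 × (341 mm)² = 91330 mm^2
Rod-side annular area A_ann = π/4 × (341² − 134²) = 77220 mm^2
t_ext = A_cap·L/Q = 3.929 s
t_ret = A_ann·L/Q = 3.323 s
t_cycle = t_ext + t_ret

t ≈ 7.25 s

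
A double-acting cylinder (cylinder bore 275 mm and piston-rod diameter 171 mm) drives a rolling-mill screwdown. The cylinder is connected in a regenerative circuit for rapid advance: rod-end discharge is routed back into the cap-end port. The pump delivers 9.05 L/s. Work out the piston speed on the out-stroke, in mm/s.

In regeneration the rod-end outflow joins the pump flow into the cap end, so the net volume the pump must supply per unit advance equals the rod cross-section area.
Rod cross-section A_rod = π/4 × (171 mm)² = 22970 mm^2
v = Q_pump / A_rod

v ≈ 394 mm/s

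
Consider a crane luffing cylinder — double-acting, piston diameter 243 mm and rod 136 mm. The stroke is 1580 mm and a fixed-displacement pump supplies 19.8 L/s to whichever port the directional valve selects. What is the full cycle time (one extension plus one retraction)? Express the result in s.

Cap-side area A_cap = π/4 × (243 mm)² = 46380 mm^2
Rod-side annular area A_ann = π/4 × (243² − 136²) = 31850 mm^2
t_ext = A_cap·L/Q = 3.701 s
t_ret = A_ann·L/Q = 2.542 s
t_cycle = t_ext + t_ret

t ≈ 6.24 s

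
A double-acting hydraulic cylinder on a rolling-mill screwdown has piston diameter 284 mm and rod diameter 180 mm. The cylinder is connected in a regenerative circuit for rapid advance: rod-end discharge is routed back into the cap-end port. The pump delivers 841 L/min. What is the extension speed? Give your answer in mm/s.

In regeneration the rod-end outflow joins the pump flow into the cap end, so the net volume the pump must supply per unit advance equals the rod cross-section area.
Rod cross-section A_rod = π/4 × (180 mm)² = 25450 mm^2
v = Q_pump / A_rod

v ≈ 551 mm/s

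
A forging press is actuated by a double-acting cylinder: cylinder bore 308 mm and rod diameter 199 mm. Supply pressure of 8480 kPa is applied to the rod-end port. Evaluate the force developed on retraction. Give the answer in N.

F ≈ 3.68e5 N

Rod-side annular area A_ann = π/4 × (308² − 199²) = 43400 mm^2
On retraction the pressure acts on the annular area (bore minus rod).
F = P × A_ann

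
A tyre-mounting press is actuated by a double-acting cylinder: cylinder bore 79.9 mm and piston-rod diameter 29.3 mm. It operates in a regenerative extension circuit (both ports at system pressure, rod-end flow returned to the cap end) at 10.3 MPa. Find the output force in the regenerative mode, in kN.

With equal pressure on both faces, forces on the annular region cancel; the net push is pressure × rod cross-section.
Rod cross-section A_rod = π/4 × (29.3 mm)² = 674.3 mm^2
F = P × A_rod

F ≈ 6.94 kN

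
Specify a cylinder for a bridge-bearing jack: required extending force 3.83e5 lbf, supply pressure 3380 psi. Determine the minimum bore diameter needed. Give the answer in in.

D ≈ 12.0 in

Extension force acts on the full piston face: F = P × (π/4)D².
D = √(4F / (πP)) = √(4 × 3.83e5 lbf / (π × 3380 psi))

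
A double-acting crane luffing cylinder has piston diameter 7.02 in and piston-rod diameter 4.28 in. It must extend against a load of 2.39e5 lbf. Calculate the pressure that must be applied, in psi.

Cap-side area A_cap = π/4 × (7.02 in)² = 38.70 in^2
P = F / A = 2.39e5 lbf / A

P ≈ 6170 psi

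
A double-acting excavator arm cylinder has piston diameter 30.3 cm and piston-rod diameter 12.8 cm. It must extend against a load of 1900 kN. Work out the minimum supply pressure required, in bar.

P ≈ 263 bar

Cap-side area A_cap = π/4 × (30.3 cm)² = 721.1 cm^2
P = F / A = 1900 kN / A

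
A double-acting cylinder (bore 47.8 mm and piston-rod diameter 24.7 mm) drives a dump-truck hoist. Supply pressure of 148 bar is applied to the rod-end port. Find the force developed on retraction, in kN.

Rod-side annular area A_ann = π/4 × (47.8² − 24.7²) = 1315 mm^2
On retraction the pressure acts on the annular area (bore minus rod).
F = P × A_ann

F ≈ 19.5 kN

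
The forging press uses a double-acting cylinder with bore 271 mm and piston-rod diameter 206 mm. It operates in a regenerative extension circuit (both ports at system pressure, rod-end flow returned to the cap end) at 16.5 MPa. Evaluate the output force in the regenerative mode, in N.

With equal pressure on both faces, forces on the annular region cancel; the net push is pressure × rod cross-section.
Rod cross-section A_rod = π/4 × (206 mm)² = 33330 mm^2
F = P × A_rod

F ≈ 5.50e5 N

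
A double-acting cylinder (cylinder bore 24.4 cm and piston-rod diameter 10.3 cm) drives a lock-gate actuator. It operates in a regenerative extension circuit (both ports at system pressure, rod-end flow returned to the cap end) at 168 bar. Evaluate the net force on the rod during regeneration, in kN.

With equal pressure on both faces, forces on the annular region cancel; the net push is pressure × rod cross-section.
Rod cross-section A_rod = π/4 × (10.3 cm)² = 83.32 cm^2
F = P × A_rod

F ≈ 140 kN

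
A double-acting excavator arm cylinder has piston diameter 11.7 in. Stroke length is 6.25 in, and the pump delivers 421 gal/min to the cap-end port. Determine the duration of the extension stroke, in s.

t ≈ 0.415 s

Cap-side area A_cap = π/4 × (11.7 in)² = 107.5 in^2
Swept volume V = A × L; t = V / Q = A·L / Q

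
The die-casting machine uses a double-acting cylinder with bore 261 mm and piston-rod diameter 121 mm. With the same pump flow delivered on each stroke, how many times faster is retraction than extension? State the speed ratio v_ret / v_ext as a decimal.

v_ret/v_ext ≈ 1.27

Cap-side area A_cap = π/4 × (261 mm)² = 53500 mm^2
Rod-side annular area A_ann = π/4 × (261² − 121²) = 42000 mm^2
For equal Q, v ∝ 1/A, so v_ret/v_ext = A_cap/A_ann.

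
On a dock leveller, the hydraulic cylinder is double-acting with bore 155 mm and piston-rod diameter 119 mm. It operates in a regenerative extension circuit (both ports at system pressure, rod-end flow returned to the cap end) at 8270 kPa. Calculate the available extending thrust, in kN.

With equal pressure on both faces, forces on the annular region cancel; the net push is pressure × rod cross-section.
Rod cross-section A_rod = π/4 × (119 mm)² = 11120 mm^2
F = P × A_rod

F ≈ 92.0 kN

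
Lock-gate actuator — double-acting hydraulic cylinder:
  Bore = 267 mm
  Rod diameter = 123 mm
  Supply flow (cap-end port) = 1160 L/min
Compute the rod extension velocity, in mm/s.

Cap-side area A_cap = π/4 × (267 mm)² = 55990 mm^2
v = Q / A

v ≈ 345 mm/s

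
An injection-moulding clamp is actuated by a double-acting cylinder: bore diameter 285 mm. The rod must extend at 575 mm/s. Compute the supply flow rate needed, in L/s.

Q ≈ 36.7 L/s

Cap-side area A_cap = π/4 × (285 mm)² = 63790 mm^2
Q = A × v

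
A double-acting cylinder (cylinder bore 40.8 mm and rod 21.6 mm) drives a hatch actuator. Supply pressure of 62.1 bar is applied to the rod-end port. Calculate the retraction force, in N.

Rod-side annular area A_ann = π/4 × (40.8² − 21.6²) = 941.0 mm^2
On retraction the pressure acts on the annular area (bore minus rod).
F = P × A_ann

F ≈ 5840 N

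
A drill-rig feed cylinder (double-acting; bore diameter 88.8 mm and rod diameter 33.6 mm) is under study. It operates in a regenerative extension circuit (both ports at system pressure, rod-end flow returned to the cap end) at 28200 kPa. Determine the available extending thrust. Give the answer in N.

F ≈ 25000 N

With equal pressure on both faces, forces on the annular region cancel; the net push is pressure × rod cross-section.
Rod cross-section A_rod = π/4 × (33.6 mm)² = 886.7 mm^2
F = P × A_rod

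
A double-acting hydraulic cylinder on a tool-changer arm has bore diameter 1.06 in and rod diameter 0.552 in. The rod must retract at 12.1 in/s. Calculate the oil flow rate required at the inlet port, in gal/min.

Rod-side annular area A_ann = π/4 × (1.06² − 0.552²) = 0.6432 in^2
Q = A × v

Q ≈ 2.02 gal/min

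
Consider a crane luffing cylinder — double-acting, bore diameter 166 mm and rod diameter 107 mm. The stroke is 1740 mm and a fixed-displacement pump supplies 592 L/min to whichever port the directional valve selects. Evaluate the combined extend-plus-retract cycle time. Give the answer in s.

Cap-side area A_cap = π/4 × (166 mm)² = 21640 mm^2
Rod-side annular area A_ann = π/4 × (166² − 107²) = 12650 mm^2
t_ext = A_cap·L/Q = 3.817 s
t_ret = A_ann·L/Q = 2.231 s
t_cycle = t_ext + t_ret

t ≈ 6.05 s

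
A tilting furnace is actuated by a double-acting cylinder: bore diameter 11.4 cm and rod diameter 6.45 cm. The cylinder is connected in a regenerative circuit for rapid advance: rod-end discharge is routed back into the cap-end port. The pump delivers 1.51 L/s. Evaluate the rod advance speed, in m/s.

v ≈ 0.462 m/s

In regeneration the rod-end outflow joins the pump flow into the cap end, so the net volume the pump must supply per unit advance equals the rod cross-section area.
Rod cross-section A_rod = π/4 × (6.45 cm)² = 32.67 cm^2
v = Q_pump / A_rod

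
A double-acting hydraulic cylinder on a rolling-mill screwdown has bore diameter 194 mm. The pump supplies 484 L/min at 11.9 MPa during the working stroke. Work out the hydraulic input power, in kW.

W ≈ 96.0 kW

Hydraulic power = P × Q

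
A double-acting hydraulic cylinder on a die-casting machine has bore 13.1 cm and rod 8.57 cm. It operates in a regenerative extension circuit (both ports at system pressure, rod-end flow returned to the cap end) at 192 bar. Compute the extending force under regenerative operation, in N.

With equal pressure on both faces, forces on the annular region cancel; the net push is pressure × rod cross-section.
Rod cross-section A_rod = π/4 × (8.57 cm)² = 57.68 cm^2
F = P × A_rod

F ≈ 1.11e5 N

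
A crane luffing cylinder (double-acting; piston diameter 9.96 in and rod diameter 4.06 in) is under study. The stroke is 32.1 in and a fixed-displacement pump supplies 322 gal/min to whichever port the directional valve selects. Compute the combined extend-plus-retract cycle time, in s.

t ≈ 3.70 s

Cap-side area A_cap = π/4 × (9.96 in)² = 77.91 in^2
Rod-side annular area A_ann = π/4 × (9.96² − 4.06²) = 64.97 in^2
t_ext = A_cap·L/Q = 2.017 s
t_ret = A_ann·L/Q = 1.682 s
t_cycle = t_ext + t_ret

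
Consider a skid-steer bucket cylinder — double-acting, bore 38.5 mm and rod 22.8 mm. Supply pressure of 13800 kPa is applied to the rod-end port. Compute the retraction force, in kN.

Rod-side annular area A_ann = π/4 × (38.5² − 22.8²) = 755.9 mm^2
On retraction the pressure acts on the annular area (bore minus rod).
F = P × A_ann

F ≈ 10.4 kN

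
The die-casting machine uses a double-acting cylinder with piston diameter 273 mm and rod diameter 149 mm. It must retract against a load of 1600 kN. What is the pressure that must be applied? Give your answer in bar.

Rod-side annular area A_ann = π/4 × (273² − 149²) = 41100 mm^2
Retraction: pressure acts on the annular area.
P = F / A = 1600 kN / A

P ≈ 389 bar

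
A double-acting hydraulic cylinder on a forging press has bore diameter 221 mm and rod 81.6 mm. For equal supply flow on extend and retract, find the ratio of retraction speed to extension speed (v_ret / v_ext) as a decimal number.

Cap-side area A_cap = π/4 × (221 mm)² = 38360 mm^2
Rod-side annular area A_ann = π/4 × (221² − 81.6²) = 33130 mm^2
For equal Q, v ∝ 1/A, so v_ret/v_ext = A_cap/A_ann.

v_ret/v_ext ≈ 1.16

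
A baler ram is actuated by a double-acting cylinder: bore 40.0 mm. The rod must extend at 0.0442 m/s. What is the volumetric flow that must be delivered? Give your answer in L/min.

Q ≈ 3.33 L/min

Cap-side area A_cap = π/4 × (40.0 mm)² = 1257 mm^2
Q = A × v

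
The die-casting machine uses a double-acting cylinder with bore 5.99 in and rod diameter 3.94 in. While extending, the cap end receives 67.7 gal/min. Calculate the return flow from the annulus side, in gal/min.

Q_out ≈ 38.4 gal/min

Cap-side area A_cap = π/4 × (5.99 in)² = 28.18 in^2
Rod-side annular area A_ann = π/4 × (5.99² − 3.94²) = 15.99 in^2
Piston speed v = Q_in/A_cap; rod-end outflow Q_out = v × A_ann = Q_in × A_ann/A_cap.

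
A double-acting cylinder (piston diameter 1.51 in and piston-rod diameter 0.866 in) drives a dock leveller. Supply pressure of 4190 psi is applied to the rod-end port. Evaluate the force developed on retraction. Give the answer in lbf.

F ≈ 5040 lbf

Rod-side annular area A_ann = π/4 × (1.51² − 0.866²) = 1.202 in^2
On retraction the pressure acts on the annular area (bore minus rod).
F = P × A_ann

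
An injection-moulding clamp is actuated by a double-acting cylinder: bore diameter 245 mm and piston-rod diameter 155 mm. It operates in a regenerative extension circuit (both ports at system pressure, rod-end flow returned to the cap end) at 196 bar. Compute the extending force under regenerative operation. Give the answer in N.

With equal pressure on both faces, forces on the annular region cancel; the net push is pressure × rod cross-section.
Rod cross-section A_rod = π/4 × (155 mm)² = 18870 mm^2
F = P × A_rod

F ≈ 3.70e5 N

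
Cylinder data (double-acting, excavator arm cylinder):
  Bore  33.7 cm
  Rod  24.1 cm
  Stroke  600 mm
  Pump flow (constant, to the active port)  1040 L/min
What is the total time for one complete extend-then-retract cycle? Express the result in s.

t ≈ 4.60 s

Cap-side area A_cap = π/4 × (33.7 cm)² = 892.0 cm^2
Rod-side annular area A_ann = π/4 × (33.7² − 24.1²) = 435.8 cm^2
t_ext = A_cap·L/Q = 3.088 s
t_ret = A_ann·L/Q = 1.509 s
t_cycle = t_ext + t_ret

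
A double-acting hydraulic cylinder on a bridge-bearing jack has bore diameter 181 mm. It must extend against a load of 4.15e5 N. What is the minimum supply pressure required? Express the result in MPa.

Cap-side area A_cap = π/4 × (181 mm)² = 25730 mm^2
P = F / A = 4.15e5 N / A

P ≈ 16.1 MPa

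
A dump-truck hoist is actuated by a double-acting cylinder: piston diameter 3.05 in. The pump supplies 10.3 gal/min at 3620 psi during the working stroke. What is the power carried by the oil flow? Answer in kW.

Hydraulic power = P × Q

W ≈ 16.2 kW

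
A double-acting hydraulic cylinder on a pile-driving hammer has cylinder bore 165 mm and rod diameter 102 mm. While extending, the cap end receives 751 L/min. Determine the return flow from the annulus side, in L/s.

Q_out ≈ 7.73 L/s

Cap-side area A_cap = π/4 × (165 mm)² = 21380 mm^2
Rod-side annular area A_ann = π/4 × (165² − 102²) = 13210 mm^2
Piston speed v = Q_in/A_cap; rod-end outflow Q_out = v × A_ann = Q_in × A_ann/A_cap.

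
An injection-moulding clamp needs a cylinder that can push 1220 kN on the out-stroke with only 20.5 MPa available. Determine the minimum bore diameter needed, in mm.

Extension force acts on the full piston face: F = P × (π/4)D².
D = √(4F / (πP)) = √(4 × 1220 kN / (π × 20.5 MPa))

D ≈ 275 mm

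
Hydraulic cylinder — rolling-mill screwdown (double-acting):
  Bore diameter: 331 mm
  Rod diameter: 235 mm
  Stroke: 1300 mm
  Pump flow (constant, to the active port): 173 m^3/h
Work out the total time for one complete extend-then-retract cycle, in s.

t ≈ 3.48 s

Cap-side area A_cap = π/4 × (331 mm)² = 86050 mm^2
Rod-side annular area A_ann = π/4 × (331² − 235²) = 42680 mm^2
t_ext = A_cap·L/Q = 2.328 s
t_ret = A_ann·L/Q = 1.154 s
t_cycle = t_ext + t_ret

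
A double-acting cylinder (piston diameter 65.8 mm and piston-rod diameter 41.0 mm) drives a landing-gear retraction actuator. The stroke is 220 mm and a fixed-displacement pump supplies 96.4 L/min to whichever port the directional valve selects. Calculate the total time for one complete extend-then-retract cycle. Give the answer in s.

t ≈ 0.750 s

Cap-side area A_cap = π/4 × (65.8 mm)² = 3400 mm^2
Rod-side annular area A_ann = π/4 × (65.8² − 41.0²) = 2080 mm^2
t_ext = A_cap·L/Q = 0.4656 s
t_ret = A_ann·L/Q = 0.2848 s
t_cycle = t_ext + t_ret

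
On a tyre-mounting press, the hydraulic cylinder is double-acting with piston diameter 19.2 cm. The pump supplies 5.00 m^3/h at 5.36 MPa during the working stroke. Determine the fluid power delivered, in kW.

Hydraulic power = P × Q

W ≈ 7.44 kW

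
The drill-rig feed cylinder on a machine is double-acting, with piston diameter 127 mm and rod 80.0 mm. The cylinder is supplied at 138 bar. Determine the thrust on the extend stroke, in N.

Cap-side area A_cap = π/4 × (127 mm)² = 12670 mm^2
F = P × A_cap = 138 bar × A_cap

F ≈ 1.75e5 N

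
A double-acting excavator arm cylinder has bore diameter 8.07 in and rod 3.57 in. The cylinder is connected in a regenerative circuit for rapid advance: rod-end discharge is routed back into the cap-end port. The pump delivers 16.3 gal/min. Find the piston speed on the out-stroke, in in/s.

In regeneration the rod-end outflow joins the pump flow into the cap end, so the net volume the pump must supply per unit advance equals the rod cross-section area.
Rod cross-section A_rod = π/4 × (3.57 in)² = 10.01 in^2
v = Q_pump / A_rod

v ≈ 6.27 in/s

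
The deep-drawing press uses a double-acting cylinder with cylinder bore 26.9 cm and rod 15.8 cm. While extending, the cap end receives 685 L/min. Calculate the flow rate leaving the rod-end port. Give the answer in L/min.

Cap-side area A_cap = π/4 × (26.9 cm)² = 568.3 cm^2
Rod-side annular area A_ann = π/4 × (26.9² − 15.8²) = 372.3 cm^2
Piston speed v = Q_in/A_cap; rod-end outflow Q_out = v × A_ann = Q_in × A_ann/A_cap.

Q_out ≈ 449 L/min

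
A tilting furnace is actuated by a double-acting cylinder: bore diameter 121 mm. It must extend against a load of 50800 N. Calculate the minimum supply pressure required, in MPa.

Cap-side area A_cap = π/4 × (121 mm)² = 11500 mm^2
P = F / A = 50800 N / A

P ≈ 4.42 MPa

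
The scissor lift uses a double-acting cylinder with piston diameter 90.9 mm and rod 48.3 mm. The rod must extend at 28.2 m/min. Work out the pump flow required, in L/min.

Q ≈ 183 L/min

Cap-side area A_cap = π/4 × (90.9 mm)² = 6490 mm^2
Q = A × v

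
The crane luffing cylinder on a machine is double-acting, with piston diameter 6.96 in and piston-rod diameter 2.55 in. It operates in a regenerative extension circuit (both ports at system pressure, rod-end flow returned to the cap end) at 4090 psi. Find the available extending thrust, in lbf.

With equal pressure on both faces, forces on the annular region cancel; the net push is pressure × rod cross-section.
Rod cross-section A_rod = π/4 × (2.55 in)² = 5.107 in^2
F = P × A_rod

F ≈ 20900 lbf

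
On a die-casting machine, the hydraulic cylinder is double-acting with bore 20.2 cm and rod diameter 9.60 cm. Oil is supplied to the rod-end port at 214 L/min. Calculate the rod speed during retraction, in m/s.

v ≈ 0.144 m/s

Rod-side annular area A_ann = π/4 × (20.2² − 9.60²) = 248.1 cm^2
Flow into the rod-end port fills the annular volume.
v = Q / A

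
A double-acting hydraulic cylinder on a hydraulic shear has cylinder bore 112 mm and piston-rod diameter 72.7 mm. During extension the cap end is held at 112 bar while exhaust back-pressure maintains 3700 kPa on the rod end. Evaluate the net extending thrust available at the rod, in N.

F ≈ 89200 N

Cap-side area A_cap = π/4 × (112 mm)² = 9852 mm^2
Rod-side annular area A_ann = π/4 × (112² − 72.7²) = 5701 mm^2
Net thrust = P_cap·A_cap − P_rod·A_ann = 1.103e5 N − 21090 N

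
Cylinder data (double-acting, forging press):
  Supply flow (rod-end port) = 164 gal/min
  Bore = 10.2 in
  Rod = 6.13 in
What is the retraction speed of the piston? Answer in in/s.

v ≈ 12.1 in/s

Rod-side annular area A_ann = π/4 × (10.2² − 6.13²) = 52.20 in^2
Flow into the rod-end port fills the annular volume.
v = Q / A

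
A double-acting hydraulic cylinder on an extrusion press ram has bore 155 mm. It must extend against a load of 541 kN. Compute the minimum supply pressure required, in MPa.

P ≈ 28.7 MPa

Cap-side area A_cap = π/4 × (155 mm)² = 18870 mm^2
P = F / A = 541 kN / A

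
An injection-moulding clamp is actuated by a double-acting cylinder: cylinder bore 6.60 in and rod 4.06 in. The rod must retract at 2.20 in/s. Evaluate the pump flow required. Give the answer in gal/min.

Rod-side annular area A_ann = π/4 × (6.60² − 4.06²) = 21.27 in^2
Q = A × v

Q ≈ 12.2 gal/min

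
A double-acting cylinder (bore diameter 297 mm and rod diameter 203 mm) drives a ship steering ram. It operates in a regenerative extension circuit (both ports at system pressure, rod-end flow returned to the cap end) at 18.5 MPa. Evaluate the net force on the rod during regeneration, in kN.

With equal pressure on both faces, forces on the annular region cancel; the net push is pressure × rod cross-section.
Rod cross-section A_rod = π/4 × (203 mm)² = 32370 mm^2
F = P × A_rod

F ≈ 599 kN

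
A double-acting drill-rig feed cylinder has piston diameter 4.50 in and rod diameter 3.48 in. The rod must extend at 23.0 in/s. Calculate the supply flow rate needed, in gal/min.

Cap-side area A_cap = π/4 × (4.50 in)² = 15.90 in^2
Q = A × v

Q ≈ 95.0 gal/min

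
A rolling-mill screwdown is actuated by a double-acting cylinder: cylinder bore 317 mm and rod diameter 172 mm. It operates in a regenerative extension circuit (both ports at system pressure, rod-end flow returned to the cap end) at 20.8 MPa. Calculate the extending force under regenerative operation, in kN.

With equal pressure on both faces, forces on the annular region cancel; the net push is pressure × rod cross-section.
Rod cross-section A_rod = π/4 × (172 mm)² = 23240 mm^2
F = P × A_rod

F ≈ 483 kN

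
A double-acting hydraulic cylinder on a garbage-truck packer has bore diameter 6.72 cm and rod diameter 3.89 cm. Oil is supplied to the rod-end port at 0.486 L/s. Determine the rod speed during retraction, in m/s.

v ≈ 0.206 m/s

Rod-side annular area A_ann = π/4 × (6.72² − 3.89²) = 23.58 cm^2
Flow into the rod-end port fills the annular volume.
v = Q / A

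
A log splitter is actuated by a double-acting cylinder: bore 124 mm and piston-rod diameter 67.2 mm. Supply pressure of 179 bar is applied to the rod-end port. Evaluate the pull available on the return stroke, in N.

Rod-side annular area A_ann = π/4 × (124² − 67.2²) = 8530 mm^2
On retraction the pressure acts on the annular area (bore minus rod).
F = P × A_ann

F ≈ 1.53e5 N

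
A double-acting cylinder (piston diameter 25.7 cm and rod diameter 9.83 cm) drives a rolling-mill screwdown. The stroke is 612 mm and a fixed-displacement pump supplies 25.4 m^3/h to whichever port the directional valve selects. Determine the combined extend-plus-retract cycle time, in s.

t ≈ 8.34 s

Cap-side area A_cap = π/4 × (25.7 cm)² = 518.7 cm^2
Rod-side annular area A_ann = π/4 × (25.7² − 9.83²) = 442.9 cm^2
t_ext = A_cap·L/Q = 4.500 s
t_ret = A_ann·L/Q = 3.841 s
t_cycle = t_ext + t_ret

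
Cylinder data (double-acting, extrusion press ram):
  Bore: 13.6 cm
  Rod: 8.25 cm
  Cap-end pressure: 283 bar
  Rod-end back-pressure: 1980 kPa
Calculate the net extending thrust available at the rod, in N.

F ≈ 3.93e5 N

Cap-side area A_cap = π/4 × (13.6 cm)² = 145.3 cm^2
Rod-side annular area A_ann = π/4 × (13.6² − 8.25²) = 91.81 cm^2
Net thrust = P_cap·A_cap − P_rod·A_ann = 4.111e5 N − 18180 N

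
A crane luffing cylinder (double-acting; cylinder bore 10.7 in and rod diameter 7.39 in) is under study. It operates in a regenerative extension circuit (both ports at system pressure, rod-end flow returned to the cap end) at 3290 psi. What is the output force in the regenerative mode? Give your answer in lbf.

F ≈ 1.41e5 lbf

With equal pressure on both faces, forces on the annular region cancel; the net push is pressure × rod cross-section.
Rod cross-section A_rod = π/4 × (7.39 in)² = 42.89 in^2
F = P × A_rod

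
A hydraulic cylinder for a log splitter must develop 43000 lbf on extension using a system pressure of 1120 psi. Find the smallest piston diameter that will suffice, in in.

Extension force acts on the full piston face: F = P × (π/4)D².
D = √(4F / (πP)) = √(4 × 43000 lbf / (π × 1120 psi))

D ≈ 6.99 in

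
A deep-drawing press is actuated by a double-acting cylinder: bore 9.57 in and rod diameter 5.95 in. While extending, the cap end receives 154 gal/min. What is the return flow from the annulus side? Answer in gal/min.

Cap-side area A_cap = π/4 × (9.57 in)² = 71.93 in^2
Rod-side annular area A_ann = π/4 × (9.57² − 5.95²) = 44.13 in^2
Piston speed v = Q_in/A_cap; rod-end outflow Q_out = v × A_ann = Q_in × A_ann/A_cap.

Q_out ≈ 94.5 gal/min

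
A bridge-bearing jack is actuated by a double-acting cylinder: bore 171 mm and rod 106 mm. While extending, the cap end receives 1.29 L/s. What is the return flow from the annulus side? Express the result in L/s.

Cap-side area A_cap = π/4 × (171 mm)² = 22970 mm^2
Rod-side annular area A_ann = π/4 × (171² − 106²) = 14140 mm^2
Piston speed v = Q_in/A_cap; rod-end outflow Q_out = v × A_ann = Q_in × A_ann/A_cap.

Q_out ≈ 0.794 L/s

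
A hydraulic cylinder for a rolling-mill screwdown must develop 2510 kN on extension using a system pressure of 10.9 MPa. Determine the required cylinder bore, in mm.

D ≈ 541 mm

Extension force acts on the full piston face: F = P × (π/4)D².
D = √(4F / (πP)) = √(4 × 2510 kN / (π × 10.9 MPa))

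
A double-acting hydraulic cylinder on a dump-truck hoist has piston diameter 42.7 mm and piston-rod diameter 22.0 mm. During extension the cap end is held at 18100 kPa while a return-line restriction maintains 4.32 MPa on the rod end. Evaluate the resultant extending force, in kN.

F ≈ 21.4 kN

Cap-side area A_cap = π/4 × (42.7 mm)² = 1432 mm^2
Rod-side annular area A_ann = π/4 × (42.7² − 22.0²) = 1052 mm^2
Net thrust = P_cap·A_cap − P_rod·A_ann = 25.92 kN − 4.544 kN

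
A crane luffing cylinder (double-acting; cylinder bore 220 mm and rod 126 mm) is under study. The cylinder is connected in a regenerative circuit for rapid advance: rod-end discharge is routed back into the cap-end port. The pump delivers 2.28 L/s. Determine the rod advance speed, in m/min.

In regeneration the rod-end outflow joins the pump flow into the cap end, so the net volume the pump must supply per unit advance equals the rod cross-section area.
Rod cross-section A_rod = π/4 × (126 mm)² = 12470 mm^2
v = Q_pump / A_rod

v ≈ 11.0 m/min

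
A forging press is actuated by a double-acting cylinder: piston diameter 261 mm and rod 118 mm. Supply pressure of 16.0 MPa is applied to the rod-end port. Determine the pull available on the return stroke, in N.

F ≈ 6.81e5 N

Rod-side annular area A_ann = π/4 × (261² − 118²) = 42570 mm^2
On retraction the pressure acts on the annular area (bore minus rod).
F = P × A_ann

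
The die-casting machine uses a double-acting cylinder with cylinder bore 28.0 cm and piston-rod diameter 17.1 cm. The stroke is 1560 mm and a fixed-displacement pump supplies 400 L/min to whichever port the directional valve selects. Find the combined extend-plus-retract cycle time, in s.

t ≈ 23.4 s

Cap-side area A_cap = π/4 × (28.0 cm)² = 615.8 cm^2
Rod-side annular area A_ann = π/4 × (28.0² − 17.1²) = 386.1 cm^2
t_ext = A_cap·L/Q = 14.41 s
t_ret = A_ann·L/Q = 9.035 s
t_cycle = t_ext + t_ret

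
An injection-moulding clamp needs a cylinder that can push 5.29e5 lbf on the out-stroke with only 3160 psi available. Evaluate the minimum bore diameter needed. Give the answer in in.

D ≈ 14.6 in

Extension force acts on the full piston face: F = P × (π/4)D².
D = √(4F / (πP)) = √(4 × 5.29e5 lbf / (π × 3160 psi))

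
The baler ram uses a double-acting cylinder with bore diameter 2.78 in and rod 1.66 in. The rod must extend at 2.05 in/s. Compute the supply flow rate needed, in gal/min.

Cap-side area A_cap = π/4 × (2.78 in)² = 6.070 in^2
Q = A × v

Q ≈ 3.23 gal/min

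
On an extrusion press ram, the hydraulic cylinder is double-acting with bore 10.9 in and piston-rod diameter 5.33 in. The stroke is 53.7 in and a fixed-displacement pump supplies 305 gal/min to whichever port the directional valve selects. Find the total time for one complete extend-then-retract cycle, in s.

t ≈ 7.51 s

Cap-side area A_cap = π/4 × (10.9 in)² = 93.31 in^2
Rod-side annular area A_ann = π/4 × (10.9² − 5.33²) = 71.00 in^2
t_ext = A_cap·L/Q = 4.267 s
t_ret = A_ann·L/Q = 3.247 s
t_cycle = t_ext + t_ret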